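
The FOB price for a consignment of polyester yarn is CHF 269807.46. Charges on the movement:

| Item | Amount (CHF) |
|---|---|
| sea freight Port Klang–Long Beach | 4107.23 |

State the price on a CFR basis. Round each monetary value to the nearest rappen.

CFR price: CHF 273914.69

From FOB to CFR, the seller additionally bears: freight.
CFR price = 269807.46 + 4107.23 = 273914.69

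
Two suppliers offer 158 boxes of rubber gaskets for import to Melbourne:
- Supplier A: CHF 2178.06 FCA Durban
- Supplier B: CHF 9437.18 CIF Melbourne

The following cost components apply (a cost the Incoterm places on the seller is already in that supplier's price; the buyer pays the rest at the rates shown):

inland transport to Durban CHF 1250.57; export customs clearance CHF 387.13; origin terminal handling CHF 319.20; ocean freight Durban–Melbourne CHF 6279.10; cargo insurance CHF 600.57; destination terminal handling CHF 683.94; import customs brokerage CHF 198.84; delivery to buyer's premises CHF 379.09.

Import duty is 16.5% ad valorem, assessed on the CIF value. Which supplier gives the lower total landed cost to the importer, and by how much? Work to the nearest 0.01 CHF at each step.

Supplier A is cheaper by CHF 70.19

Supplier A (FCA):
CIF value = FCA price + origin terminal + freight + insurance = 2178.06 + 319.20 + 6279.10 + 600.57 = 9376.93
Import duty = 9376.93 × 16.5% = 1547.19
Buyer bears (A): 319.20 + 6279.10 + 600.57 + 683.94 + 198.84 + 379.09 = 8460.74
Landed cost (A) = invoice 2178.06 + 8460.74 + duty 1547.19 = 12185.99
Supplier B (CIF):
The CIF price already equals the CIF value: 9437.18
Import duty = 9437.18 × 16.5% = 1557.13
Buyer bears (B): 683.94 + 198.84 + 379.09 = 1261.87
Landed cost (B) = invoice 9437.18 + 1261.87 + duty 1557.13 = 12256.18
Difference = |12185.99 − 12256.18| = 70.19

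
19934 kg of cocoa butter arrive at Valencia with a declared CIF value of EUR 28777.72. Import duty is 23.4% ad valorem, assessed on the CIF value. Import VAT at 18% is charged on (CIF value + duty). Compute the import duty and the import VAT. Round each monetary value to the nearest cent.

Import duty: EUR 6733.99; import VAT: EUR 6392.11

Import duty = 28777.72 × 23.4% = 6733.99
VAT base = CIF + duty = 28777.72 + 6733.99 = 35511.71
Import VAT = 35511.71 × 18% = 6392.11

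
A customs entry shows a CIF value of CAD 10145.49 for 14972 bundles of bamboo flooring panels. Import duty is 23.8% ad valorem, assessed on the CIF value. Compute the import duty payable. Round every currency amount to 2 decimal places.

Import duty: CAD 2414.63

Import duty = 10145.49 × 23.8% = 2414.63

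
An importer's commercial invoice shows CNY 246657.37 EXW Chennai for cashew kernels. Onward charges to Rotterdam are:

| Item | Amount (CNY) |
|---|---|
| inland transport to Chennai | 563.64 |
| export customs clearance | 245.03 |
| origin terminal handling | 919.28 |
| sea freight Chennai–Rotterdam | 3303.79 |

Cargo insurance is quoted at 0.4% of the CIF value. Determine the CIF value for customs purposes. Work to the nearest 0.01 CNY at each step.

CIF value: CNY 252699.91

Let C be the CIF value. C = EXW price + pre-shipment costs + freight + 0.4% × C
C − 0.4% × C = 246657.37 + 563.64 + 245.03 + 919.28 + 3303.79
0.996 × C = 251689.11
C = 251689.11 / 0.996 = 252699.91
Insurance premium = 0.4% × 252699.91 = 1010.80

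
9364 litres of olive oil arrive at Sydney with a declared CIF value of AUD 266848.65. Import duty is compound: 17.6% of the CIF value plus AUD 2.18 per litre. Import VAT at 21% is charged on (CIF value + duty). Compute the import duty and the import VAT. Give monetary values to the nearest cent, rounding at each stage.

Import duty: AUD 67378.88; import VAT: AUD 70187.78

Ad valorem component: 266848.65 × 17.6% = 46965.36
Specific component: 9364 × 2.18 = 20413.52
Import duty = 46965.36 + 20413.52 = 67378.88
VAT base = CIF + duty = 266848.65 + 67378.88 = 334227.53
Import VAT = 334227.53 × 21% = 70187.78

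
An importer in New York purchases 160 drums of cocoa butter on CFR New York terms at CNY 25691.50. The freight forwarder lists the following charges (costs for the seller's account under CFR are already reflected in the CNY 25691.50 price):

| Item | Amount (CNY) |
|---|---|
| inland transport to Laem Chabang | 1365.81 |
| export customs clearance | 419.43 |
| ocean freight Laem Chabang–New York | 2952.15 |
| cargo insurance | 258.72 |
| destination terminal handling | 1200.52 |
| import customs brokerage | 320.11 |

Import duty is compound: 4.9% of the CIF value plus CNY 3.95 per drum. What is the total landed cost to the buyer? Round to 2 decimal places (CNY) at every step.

Total landed cost: CNY 29374.41

CFR: the seller pays costs through ocean freight to the destination port, but not insurance.
Already in the invoice (seller's account under CFR): inland to port, export clearance, freight — exclude.
CIF value = CFR price + insurance = 25691.50 + 258.72 = 25950.22
Ad valorem component: 25950.22 × 4.9% = 1271.56
Specific component: 160 × 3.95 = 632.00
Import duty = 1271.56 + 632.00 = 1903.56
Buyer bears: insurance 258.72 + destination terminal 1200.52 + brokerage 320.11 + duty 1903.56 = 3682.91
Landed cost = invoice 25691.50 + 3682.91 = 29374.41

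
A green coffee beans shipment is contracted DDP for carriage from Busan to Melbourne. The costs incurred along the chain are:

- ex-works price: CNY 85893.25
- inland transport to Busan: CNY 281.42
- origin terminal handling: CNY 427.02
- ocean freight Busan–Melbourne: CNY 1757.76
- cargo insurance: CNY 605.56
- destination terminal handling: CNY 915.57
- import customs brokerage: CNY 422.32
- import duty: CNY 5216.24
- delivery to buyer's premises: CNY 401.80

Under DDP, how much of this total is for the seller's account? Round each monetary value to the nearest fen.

DDP: the seller bears all costs including import duty.
Seller's account: goods 85893.25 + inland to port 281.42 + origin terminal 427.02 + freight 1757.76 + insurance 605.56 + destination terminal 915.57 + brokerage 422.32 + duty 5216.24 + delivery 401.80 = 95920.94
Buyer's account: 0.00

Seller's account: CNY 95920.94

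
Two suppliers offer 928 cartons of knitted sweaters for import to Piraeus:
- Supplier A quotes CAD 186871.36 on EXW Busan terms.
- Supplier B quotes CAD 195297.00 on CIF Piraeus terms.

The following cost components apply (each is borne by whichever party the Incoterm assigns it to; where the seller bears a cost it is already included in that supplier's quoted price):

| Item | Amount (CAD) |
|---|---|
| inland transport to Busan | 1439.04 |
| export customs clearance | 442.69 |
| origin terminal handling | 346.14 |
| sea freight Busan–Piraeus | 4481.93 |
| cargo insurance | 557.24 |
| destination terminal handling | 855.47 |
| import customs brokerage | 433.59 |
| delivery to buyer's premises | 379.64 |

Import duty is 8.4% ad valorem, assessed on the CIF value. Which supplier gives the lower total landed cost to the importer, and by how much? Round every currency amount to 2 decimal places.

Supplier A is cheaper by CAD 1255.92

Supplier A (EXW):
CIF value = EXW price + inland to port + export clearance + origin terminal + freight + insurance = 186871.36 + 1439.04 + 442.69 + 346.14 + 4481.93 + 557.24 = 194138.40
Import duty = 194138.40 × 8.4% = 16307.63
Buyer bears (A): 1439.04 + 442.69 + 346.14 + 4481.93 + 557.24 + 855.47 + 433.59 + 379.64 = 8935.74
Landed cost (A) = invoice 186871.36 + 8935.74 + duty 16307.63 = 212114.73
Supplier B (CIF):
The CIF price already equals the CIF value: 195297.00
Import duty = 195297.00 × 8.4% = 16404.95
Buyer bears (B): 855.47 + 433.59 + 379.64 = 1668.70
Landed cost (B) = invoice 195297.00 + 1668.70 + duty 16404.95 = 213370.65
Difference = |212114.73 − 213370.65| = 1255.92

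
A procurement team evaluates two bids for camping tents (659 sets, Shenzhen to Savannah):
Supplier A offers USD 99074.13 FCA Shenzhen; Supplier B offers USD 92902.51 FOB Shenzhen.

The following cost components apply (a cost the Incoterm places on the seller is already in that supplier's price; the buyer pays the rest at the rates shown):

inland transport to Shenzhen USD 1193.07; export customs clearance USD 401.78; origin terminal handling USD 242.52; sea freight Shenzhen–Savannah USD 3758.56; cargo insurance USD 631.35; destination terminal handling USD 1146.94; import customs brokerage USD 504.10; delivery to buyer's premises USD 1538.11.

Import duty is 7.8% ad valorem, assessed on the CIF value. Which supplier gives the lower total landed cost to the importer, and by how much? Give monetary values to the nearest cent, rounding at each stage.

Supplier A (FCA):
CIF value = FCA price + origin terminal + freight + insurance = 99074.13 + 242.52 + 3758.56 + 631.35 = 103706.56
Import duty = 103706.56 × 7.8% = 8089.11
Buyer bears (A): 242.52 + 3758.56 + 631.35 + 1146.94 + 504.10 + 1538.11 = 7821.58
Landed cost (A) = invoice 99074.13 + 7821.58 + duty 8089.11 = 114984.82
Supplier B (FOB):
CIF value = FOB price + freight + insurance = 92902.51 + 3758.56 + 631.35 = 97292.42
Import duty = 97292.42 × 7.8% = 7588.81
Buyer bears (B): 3758.56 + 631.35 + 1146.94 + 504.10 + 1538.11 = 7579.06
Landed cost (B) = invoice 92902.51 + 7579.06 + duty 7588.81 = 108070.38
Difference = |114984.82 − 108070.38| = 6914.44

Supplier B is cheaper by USD 6914.44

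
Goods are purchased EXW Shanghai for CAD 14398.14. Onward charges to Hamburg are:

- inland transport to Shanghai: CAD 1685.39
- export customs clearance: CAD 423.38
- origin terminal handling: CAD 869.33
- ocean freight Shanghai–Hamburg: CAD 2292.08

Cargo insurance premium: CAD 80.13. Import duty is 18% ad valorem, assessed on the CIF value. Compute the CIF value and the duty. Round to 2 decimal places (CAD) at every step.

CIF value: CAD 19748.45; import duty: CAD 3554.72

CIF = EXW price + pre-shipment costs + freight + insurance
CIF = 14398.14 + 1685.39 + 423.38 + 869.33 + 2292.08 + 80.13 = 19748.45
Import duty = 19748.45 × 18% = 3554.72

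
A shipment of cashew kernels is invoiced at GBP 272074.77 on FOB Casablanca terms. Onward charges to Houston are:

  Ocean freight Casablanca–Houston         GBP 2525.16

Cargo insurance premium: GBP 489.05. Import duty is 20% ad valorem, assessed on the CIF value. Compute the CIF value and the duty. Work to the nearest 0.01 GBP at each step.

CIF value: GBP 275088.98; import duty: GBP 55017.80

CIF = FOB price + freight + insurance
CIF = 272074.77 + 2525.16 + 489.05 = 275088.98
Import duty = 275088.98 × 20% = 55017.80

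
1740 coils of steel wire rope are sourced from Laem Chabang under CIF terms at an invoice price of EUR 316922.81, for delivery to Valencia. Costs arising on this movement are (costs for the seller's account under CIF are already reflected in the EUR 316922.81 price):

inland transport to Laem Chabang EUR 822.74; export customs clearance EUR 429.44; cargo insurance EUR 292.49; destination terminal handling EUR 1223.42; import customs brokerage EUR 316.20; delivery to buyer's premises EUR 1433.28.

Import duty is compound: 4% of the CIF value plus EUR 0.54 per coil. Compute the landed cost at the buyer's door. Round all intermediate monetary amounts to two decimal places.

CIF: the seller pays costs through ocean freight and marine insurance to the destination port.
Already in the invoice (seller's account under CIF): inland to port, export clearance, insurance — exclude.
The CIF price already equals the CIF value: 316922.81
Ad valorem component: 316922.81 × 4% = 12676.91
Specific component: 1740 × 0.54 = 939.60
Import duty = 12676.91 + 939.60 = 13616.51
Buyer bears: destination terminal 1223.42 + brokerage 316.20 + delivery 1433.28 + duty 13616.51 = 16589.41
Landed cost = invoice 316922.81 + 16589.41 = 333512.22

Total landed cost: EUR 333512.22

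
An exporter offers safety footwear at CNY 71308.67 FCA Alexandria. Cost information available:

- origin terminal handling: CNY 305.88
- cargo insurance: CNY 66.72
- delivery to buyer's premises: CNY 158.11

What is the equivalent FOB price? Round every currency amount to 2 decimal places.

Not relevant to the conversion: delivery, insurance — on the buyer under both terms; not part of either seller's price.
From FCA to FOB, the seller additionally bears: origin terminal.
FOB price = 71308.67 + 305.88 = 71614.55

FOB price: CNY 71614.55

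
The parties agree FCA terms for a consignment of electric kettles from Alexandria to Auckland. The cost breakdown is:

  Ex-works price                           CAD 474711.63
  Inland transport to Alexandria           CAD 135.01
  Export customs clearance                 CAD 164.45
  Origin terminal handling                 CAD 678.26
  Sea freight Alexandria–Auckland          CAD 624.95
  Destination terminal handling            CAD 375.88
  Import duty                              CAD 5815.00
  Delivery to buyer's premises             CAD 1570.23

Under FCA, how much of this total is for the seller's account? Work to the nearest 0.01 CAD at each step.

Seller's account: CAD 475011.09

FCA: the seller delivers export-cleared goods to the carrier; the buyer bears costs from that point.
Seller's account: goods 474711.63 + inland to port 135.01 + export clearance 164.45 = 475011.09
Buyer's account: origin terminal 678.26 + freight 624.95 + destination terminal 375.88 + duty 5815.00 + delivery 1570.23 = 9064.32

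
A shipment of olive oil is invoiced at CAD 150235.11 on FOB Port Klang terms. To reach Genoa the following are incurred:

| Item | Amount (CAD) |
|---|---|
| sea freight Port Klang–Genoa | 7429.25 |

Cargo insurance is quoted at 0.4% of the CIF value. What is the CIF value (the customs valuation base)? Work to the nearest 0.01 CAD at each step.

CIF value: CAD 158297.55

Let C be the CIF value. C = FOB price + freight + 0.4% × C
C − 0.4% × C = 150235.11 + 7429.25
0.996 × C = 157664.36
C = 157664.36 / 0.996 = 158297.55
Insurance premium = 0.4% × 158297.55 = 633.19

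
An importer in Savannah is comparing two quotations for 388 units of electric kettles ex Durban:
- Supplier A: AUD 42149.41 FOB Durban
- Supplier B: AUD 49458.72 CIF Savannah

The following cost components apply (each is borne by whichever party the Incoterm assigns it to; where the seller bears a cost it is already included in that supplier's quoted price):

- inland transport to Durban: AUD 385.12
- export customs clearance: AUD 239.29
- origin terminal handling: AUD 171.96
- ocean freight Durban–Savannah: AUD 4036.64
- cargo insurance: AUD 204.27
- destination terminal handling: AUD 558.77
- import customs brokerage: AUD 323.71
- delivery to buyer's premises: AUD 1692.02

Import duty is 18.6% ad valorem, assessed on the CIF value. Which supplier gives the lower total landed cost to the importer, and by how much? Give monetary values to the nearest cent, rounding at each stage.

Supplier A (FOB):
CIF value = FOB price + freight + insurance = 42149.41 + 4036.64 + 204.27 = 46390.32
Import duty = 46390.32 × 18.6% = 8628.60
Buyer bears (A): 4036.64 + 204.27 + 558.77 + 323.71 + 1692.02 = 6815.41
Landed cost (A) = invoice 42149.41 + 6815.41 + duty 8628.60 = 57593.42
Supplier B (CIF):
The CIF price already equals the CIF value: 49458.72
Import duty = 49458.72 × 18.6% = 9199.32
Buyer bears (B): 558.77 + 323.71 + 1692.02 = 2574.50
Landed cost (B) = invoice 49458.72 + 2574.50 + duty 9199.32 = 61232.54
Difference = |57593.42 − 61232.54| = 3639.12

Supplier A is cheaper by AUD 3639.12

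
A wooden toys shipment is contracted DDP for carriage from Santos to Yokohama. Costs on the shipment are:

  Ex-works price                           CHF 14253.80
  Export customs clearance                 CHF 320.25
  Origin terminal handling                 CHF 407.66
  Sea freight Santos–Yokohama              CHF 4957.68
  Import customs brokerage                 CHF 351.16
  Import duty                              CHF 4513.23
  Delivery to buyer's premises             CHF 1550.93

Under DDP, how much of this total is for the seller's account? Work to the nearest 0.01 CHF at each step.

Seller's account: CHF 26354.71

DDP: the seller bears all costs including import duty.
Seller's account: goods 14253.80 + export clearance 320.25 + origin terminal 407.66 + freight 4957.68 + brokerage 351.16 + duty 4513.23 + delivery 1550.93 = 26354.71
Buyer's account: 0.00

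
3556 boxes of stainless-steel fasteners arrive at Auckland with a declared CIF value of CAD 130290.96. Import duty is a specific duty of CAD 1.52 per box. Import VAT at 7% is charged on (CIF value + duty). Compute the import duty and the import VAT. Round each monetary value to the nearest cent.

Import duty = 3556 × 1.52 = 5405.12
VAT base = CIF + duty = 130290.96 + 5405.12 = 135696.08
Import VAT = 135696.08 × 7% = 9498.73

Import duty: CAD 5405.12; import VAT: CAD 9498.73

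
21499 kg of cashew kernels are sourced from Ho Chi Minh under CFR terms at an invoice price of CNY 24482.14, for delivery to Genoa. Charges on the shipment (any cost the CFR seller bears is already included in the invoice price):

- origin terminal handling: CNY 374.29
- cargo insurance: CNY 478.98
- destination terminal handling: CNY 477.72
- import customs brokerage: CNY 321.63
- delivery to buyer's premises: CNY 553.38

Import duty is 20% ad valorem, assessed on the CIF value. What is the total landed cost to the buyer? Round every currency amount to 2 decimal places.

Total landed cost: CNY 31306.07

CFR: the seller pays costs through ocean freight to the destination port, but not insurance.
Already in the invoice (seller's account under CFR): origin terminal — exclude.
CIF value = CFR price + insurance = 24482.14 + 478.98 = 24961.12
Import duty = 24961.12 × 20% = 4992.22
Buyer bears: insurance 478.98 + destination terminal 477.72 + brokerage 321.63 + delivery 553.38 + duty 4992.22 = 6823.93
Landed cost = invoice 24482.14 + 6823.93 = 31306.07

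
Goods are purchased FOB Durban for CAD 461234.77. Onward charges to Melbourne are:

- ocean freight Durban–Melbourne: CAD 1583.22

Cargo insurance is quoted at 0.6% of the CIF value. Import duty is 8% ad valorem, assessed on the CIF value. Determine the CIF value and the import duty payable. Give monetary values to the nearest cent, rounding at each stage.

Let C be the CIF value. C = FOB price + freight + 0.6% × C
C − 0.6% × C = 461234.77 + 1583.22
0.994 × C = 462817.99
C = 462817.99 / 0.994 = 465611.66
Insurance premium = 0.6% × 465611.66 = 2793.67
Import duty = 465611.66 × 8% = 37248.93

CIF value: CAD 465611.66; import duty: CAD 37248.93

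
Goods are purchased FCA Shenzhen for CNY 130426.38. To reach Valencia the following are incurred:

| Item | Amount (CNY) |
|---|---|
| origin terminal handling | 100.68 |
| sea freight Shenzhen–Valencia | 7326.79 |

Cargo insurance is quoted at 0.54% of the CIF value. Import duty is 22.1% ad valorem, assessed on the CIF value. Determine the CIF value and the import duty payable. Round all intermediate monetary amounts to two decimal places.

Let C be the CIF value. C = FCA price + pre-shipment costs + freight + 0.54% × C
C − 0.54% × C = 130426.38 + 100.68 + 7326.79
0.9946 × C = 137853.85
C = 137853.85 / 0.9946 = 138602.30
Insurance premium = 0.54% × 138602.30 = 748.45
Import duty = 138602.30 × 22.1% = 30631.11

CIF value: CNY 138602.30; import duty: CNY 30631.11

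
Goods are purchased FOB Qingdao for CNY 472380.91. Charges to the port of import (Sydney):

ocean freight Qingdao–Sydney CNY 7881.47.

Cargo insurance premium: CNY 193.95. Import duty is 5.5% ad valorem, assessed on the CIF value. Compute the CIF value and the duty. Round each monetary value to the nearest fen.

CIF = FOB price + freight + insurance
CIF = 472380.91 + 7881.47 + 193.95 = 480456.33
Import duty = 480456.33 × 5.5% = 26425.10

CIF value: CNY 480456.33; import duty: CNY 26425.10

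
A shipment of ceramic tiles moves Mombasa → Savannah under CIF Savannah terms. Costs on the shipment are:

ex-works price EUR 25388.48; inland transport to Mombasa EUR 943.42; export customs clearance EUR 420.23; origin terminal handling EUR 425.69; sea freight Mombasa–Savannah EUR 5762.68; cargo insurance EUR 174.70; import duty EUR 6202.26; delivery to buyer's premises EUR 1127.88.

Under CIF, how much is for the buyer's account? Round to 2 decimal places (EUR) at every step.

CIF: the seller pays costs through ocean freight and marine insurance to the destination port.
Seller's account: goods 25388.48 + inland to port 943.42 + export clearance 420.23 + origin terminal 425.69 + freight 5762.68 + insurance 174.70 = 33115.20
Buyer's account: duty 6202.26 + delivery 1127.88 = 7330.14

Buyer's account: EUR 7330.14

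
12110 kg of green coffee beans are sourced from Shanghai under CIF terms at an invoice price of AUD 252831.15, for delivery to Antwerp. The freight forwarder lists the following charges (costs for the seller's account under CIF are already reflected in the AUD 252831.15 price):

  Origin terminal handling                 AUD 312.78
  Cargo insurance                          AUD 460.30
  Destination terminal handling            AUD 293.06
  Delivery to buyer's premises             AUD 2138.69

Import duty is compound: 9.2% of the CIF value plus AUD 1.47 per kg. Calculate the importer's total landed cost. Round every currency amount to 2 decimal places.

Total landed cost: AUD 296325.07

CIF: the seller pays costs through ocean freight and marine insurance to the destination port.
Already in the invoice (seller's account under CIF): origin terminal, insurance — exclude.
The CIF price already equals the CIF value: 252831.15
Ad valorem component: 252831.15 × 9.2% = 23260.47
Specific component: 12110 × 1.47 = 17801.70
Import duty = 23260.47 + 17801.70 = 41062.17
Buyer bears: destination terminal 293.06 + delivery 2138.69 + duty 41062.17 = 43493.92
Landed cost = invoice 252831.15 + 43493.92 = 296325.07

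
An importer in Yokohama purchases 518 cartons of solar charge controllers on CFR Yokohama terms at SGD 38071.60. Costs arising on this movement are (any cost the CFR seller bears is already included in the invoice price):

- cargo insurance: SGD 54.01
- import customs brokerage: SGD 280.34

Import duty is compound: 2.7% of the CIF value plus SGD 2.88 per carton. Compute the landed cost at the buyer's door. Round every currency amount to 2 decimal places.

Total landed cost: SGD 40927.18

CFR: the seller pays costs through ocean freight to the destination port, but not insurance.
CIF value = CFR price + insurance = 38071.60 + 54.01 = 38125.61
Ad valorem component: 38125.61 × 2.7% = 1029.39
Specific component: 518 × 2.88 = 1491.84
Import duty = 1029.39 + 1491.84 = 2521.23
Buyer bears: insurance 54.01 + brokerage 280.34 + duty 2521.23 = 2855.58
Landed cost = invoice 38071.60 + 2855.58 = 40927.18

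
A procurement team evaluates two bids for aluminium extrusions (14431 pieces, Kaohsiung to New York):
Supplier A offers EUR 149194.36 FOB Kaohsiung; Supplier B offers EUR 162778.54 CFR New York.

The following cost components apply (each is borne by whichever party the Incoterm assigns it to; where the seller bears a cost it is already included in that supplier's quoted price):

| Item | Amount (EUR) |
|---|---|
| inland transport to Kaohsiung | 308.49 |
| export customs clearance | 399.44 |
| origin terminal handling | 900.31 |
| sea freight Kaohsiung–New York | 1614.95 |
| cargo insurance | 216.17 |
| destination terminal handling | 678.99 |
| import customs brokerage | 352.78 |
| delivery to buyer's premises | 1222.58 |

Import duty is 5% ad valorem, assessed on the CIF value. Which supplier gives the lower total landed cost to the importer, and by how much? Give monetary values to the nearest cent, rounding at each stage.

Supplier A is cheaper by EUR 12567.70

Supplier A (FOB):
CIF value = FOB price + freight + insurance = 149194.36 + 1614.95 + 216.17 = 151025.48
Import duty = 151025.48 × 5% = 7551.27
Buyer bears (A): 1614.95 + 216.17 + 678.99 + 352.78 + 1222.58 = 4085.47
Landed cost (A) = invoice 149194.36 + 4085.47 + duty 7551.27 = 160831.10
Supplier B (CFR):
CIF value = CFR price + insurance = 162778.54 + 216.17 = 162994.71
Import duty = 162994.71 × 5% = 8149.74
Buyer bears (B): 216.17 + 678.99 + 352.78 + 1222.58 = 2470.52
Landed cost (B) = invoice 162778.54 + 2470.52 + duty 8149.74 = 173398.80
Difference = |160831.10 − 173398.80| = 12567.70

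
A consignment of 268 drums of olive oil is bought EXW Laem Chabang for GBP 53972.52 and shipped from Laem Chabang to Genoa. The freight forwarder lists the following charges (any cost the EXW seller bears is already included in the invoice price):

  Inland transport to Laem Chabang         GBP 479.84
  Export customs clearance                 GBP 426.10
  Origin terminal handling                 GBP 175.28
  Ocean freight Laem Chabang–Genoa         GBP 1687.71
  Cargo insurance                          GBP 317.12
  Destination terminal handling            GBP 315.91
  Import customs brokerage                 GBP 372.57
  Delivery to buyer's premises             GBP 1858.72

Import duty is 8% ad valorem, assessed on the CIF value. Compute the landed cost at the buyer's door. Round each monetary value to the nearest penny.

EXW: the seller makes goods available at their premises; the buyer bears all onward costs.
CIF value = EXW price + inland to port + export clearance + origin terminal + freight + insurance = 53972.52 + 479.84 + 426.10 + 175.28 + 1687.71 + 317.12 = 57058.57
Import duty = 57058.57 × 8% = 4564.69
Buyer bears: inland to port 479.84 + export clearance 426.10 + origin terminal 175.28 + freight 1687.71 + insurance 317.12 + destination terminal 315.91 + brokerage 372.57 + delivery 1858.72 + duty 4564.69 = 10197.94
Landed cost = invoice 53972.52 + 10197.94 = 64170.46

Total landed cost: GBP 64170.46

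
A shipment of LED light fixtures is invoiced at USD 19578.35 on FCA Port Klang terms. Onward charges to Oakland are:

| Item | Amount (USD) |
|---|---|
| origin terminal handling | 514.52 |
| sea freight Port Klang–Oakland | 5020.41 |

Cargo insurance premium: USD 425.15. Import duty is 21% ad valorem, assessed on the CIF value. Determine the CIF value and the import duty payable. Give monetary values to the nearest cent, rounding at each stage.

CIF = FCA price + pre-shipment costs + freight + insurance
CIF = 19578.35 + 514.52 + 5020.41 + 425.15 = 25538.43
Import duty = 25538.43 × 21% = 5363.07

CIF value: USD 25538.43; import duty: USD 5363.07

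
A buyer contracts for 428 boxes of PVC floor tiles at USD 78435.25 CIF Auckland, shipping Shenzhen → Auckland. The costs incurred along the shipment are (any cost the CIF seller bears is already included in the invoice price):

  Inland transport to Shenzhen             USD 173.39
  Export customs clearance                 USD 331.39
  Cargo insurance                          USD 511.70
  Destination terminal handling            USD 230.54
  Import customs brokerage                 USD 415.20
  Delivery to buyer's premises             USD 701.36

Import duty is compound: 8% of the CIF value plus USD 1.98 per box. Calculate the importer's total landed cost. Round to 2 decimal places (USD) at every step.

CIF: the seller pays costs through ocean freight and marine insurance to the destination port.
Already in the invoice (seller's account under CIF): inland to port, export clearance, insurance — exclude.
The CIF price already equals the CIF value: 78435.25
Ad valorem component: 78435.25 × 8% = 6274.82
Specific component: 428 × 1.98 = 847.44
Import duty = 6274.82 + 847.44 = 7122.26
Buyer bears: destination terminal 230.54 + brokerage 415.20 + delivery 701.36 + duty 7122.26 = 8469.36
Landed cost = invoice 78435.25 + 8469.36 = 86904.61

Total landed cost: USD 86904.61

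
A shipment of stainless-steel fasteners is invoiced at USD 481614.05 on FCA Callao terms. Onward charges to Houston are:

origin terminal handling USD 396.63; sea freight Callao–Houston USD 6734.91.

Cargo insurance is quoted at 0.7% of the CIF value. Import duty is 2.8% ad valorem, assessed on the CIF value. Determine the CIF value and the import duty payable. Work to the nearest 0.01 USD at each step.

Let C be the CIF value. C = FCA price + pre-shipment costs + freight + 0.7% × C
C − 0.7% × C = 481614.05 + 396.63 + 6734.91
0.993 × C = 488745.59
C = 488745.59 / 0.993 = 492190.93
Insurance premium = 0.7% × 492190.93 = 3445.34
Import duty = 492190.93 × 2.8% = 13781.35

CIF value: USD 492190.93; import duty: USD 13781.35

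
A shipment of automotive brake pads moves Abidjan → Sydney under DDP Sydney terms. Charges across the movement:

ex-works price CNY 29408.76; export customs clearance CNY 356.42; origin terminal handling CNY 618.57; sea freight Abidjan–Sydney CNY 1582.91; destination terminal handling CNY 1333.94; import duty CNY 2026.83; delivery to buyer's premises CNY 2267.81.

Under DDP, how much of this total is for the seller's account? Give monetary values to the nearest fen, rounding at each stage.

Seller's account: CNY 37595.24

DDP: the seller bears all costs including import duty.
Seller's account: goods 29408.76 + export clearance 356.42 + origin terminal 618.57 + freight 1582.91 + destination terminal 1333.94 + duty 2026.83 + delivery 2267.81 = 37595.24
Buyer's account: 0.00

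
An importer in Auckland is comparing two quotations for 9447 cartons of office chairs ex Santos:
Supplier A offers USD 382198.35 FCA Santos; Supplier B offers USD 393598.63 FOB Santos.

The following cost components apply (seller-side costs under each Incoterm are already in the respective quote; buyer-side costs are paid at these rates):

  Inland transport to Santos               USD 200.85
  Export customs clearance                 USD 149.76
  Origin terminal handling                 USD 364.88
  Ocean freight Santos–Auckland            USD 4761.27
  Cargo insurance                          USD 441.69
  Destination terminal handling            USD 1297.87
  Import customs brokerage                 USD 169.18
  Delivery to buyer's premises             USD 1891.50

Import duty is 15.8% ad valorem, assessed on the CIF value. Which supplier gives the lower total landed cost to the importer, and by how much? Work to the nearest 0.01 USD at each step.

Supplier A (FCA):
CIF value = FCA price + origin terminal + freight + insurance = 382198.35 + 364.88 + 4761.27 + 441.69 = 387766.19
Import duty = 387766.19 × 15.8% = 61267.06
Buyer bears (A): 364.88 + 4761.27 + 441.69 + 1297.87 + 169.18 + 1891.50 = 8926.39
Landed cost (A) = invoice 382198.35 + 8926.39 + duty 61267.06 = 452391.80
Supplier B (FOB):
CIF value = FOB price + freight + insurance = 393598.63 + 4761.27 + 441.69 = 398801.59
Import duty = 398801.59 × 15.8% = 63010.65
Buyer bears (B): 4761.27 + 441.69 + 1297.87 + 169.18 + 1891.50 = 8561.51
Landed cost (B) = invoice 393598.63 + 8561.51 + duty 63010.65 = 465170.79
Difference = |452391.80 − 465170.79| = 12778.99

Supplier A is cheaper by USD 12778.99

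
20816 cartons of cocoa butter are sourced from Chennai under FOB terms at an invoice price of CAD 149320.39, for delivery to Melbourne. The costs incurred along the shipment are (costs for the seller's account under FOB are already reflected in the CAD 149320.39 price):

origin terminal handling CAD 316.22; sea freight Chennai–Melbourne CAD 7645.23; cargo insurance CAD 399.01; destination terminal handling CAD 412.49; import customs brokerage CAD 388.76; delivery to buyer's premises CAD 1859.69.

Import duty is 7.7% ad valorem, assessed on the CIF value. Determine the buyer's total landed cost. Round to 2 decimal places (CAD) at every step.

FOB: the seller bears costs until goods are on board at the origin port; the buyer bears freight, insurance and all costs thereafter.
Already in the invoice (seller's account under FOB): origin terminal — exclude.
CIF value = FOB price + freight + insurance = 149320.39 + 7645.23 + 399.01 = 157364.63
Import duty = 157364.63 × 7.7% = 12117.08
Buyer bears: freight 7645.23 + insurance 399.01 + destination terminal 412.49 + brokerage 388.76 + delivery 1859.69 + duty 12117.08 = 22822.26
Landed cost = invoice 149320.39 + 22822.26 = 172142.65

Total landed cost: CAD 172142.65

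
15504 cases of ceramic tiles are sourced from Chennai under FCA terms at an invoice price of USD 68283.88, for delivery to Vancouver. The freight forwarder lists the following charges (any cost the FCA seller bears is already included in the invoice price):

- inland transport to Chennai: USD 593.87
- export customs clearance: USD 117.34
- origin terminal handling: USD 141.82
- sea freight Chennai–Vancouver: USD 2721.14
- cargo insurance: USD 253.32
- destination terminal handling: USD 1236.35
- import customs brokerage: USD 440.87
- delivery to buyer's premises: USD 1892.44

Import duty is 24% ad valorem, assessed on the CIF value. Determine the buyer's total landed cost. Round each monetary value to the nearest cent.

FCA: the seller delivers export-cleared goods to the carrier; the buyer bears costs from that point.
Already in the invoice (seller's account under FCA): inland to port, export clearance — exclude.
CIF value = FCA price + origin terminal + freight + insurance = 68283.88 + 141.82 + 2721.14 + 253.32 = 71400.16
Import duty = 71400.16 × 24% = 17136.04
Buyer bears: origin terminal 141.82 + freight 2721.14 + insurance 253.32 + destination terminal 1236.35 + brokerage 440.87 + delivery 1892.44 + duty 17136.04 = 23821.98
Landed cost = invoice 68283.88 + 23821.98 = 92105.86

Total landed cost: USD 92105.86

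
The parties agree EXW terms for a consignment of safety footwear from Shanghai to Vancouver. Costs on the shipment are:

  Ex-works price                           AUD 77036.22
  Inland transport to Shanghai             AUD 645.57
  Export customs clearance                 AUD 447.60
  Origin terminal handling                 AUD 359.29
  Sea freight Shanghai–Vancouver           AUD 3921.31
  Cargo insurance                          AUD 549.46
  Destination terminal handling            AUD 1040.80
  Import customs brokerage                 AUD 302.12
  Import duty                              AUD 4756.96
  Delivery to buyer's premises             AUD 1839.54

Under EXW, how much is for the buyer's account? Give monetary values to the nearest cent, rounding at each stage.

EXW: the seller makes goods available at their premises; the buyer bears all onward costs.
Seller's account: goods 77036.22 = 77036.22
Buyer's account: inland to port 645.57 + export clearance 447.60 + origin terminal 359.29 + freight 3921.31 + insurance 549.46 + destination terminal 1040.80 + brokerage 302.12 + duty 4756.96 + delivery 1839.54 = 13862.65

Buyer's account: AUD 13862.65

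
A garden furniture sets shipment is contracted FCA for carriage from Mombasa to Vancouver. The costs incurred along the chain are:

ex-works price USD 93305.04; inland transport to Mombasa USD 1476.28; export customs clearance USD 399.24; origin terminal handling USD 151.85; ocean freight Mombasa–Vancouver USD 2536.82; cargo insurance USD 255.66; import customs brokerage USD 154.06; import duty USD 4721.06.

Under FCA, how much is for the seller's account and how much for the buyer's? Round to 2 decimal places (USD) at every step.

Seller: USD 95180.56; buyer: USD 7819.45

FCA: the seller delivers export-cleared goods to the carrier; the buyer bears costs from that point.
Seller's account: goods 93305.04 + inland to port 1476.28 + export clearance 399.24 = 95180.56
Buyer's account: origin terminal 151.85 + freight 2536.82 + insurance 255.66 + brokerage 154.06 + duty 4721.06 = 7819.45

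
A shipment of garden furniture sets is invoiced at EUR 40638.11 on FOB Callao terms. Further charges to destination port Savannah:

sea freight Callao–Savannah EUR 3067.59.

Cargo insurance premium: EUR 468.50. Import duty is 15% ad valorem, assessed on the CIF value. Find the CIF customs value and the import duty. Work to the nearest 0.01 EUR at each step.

CIF = FOB price + freight + insurance
CIF = 40638.11 + 3067.59 + 468.50 = 44174.20
Import duty = 44174.20 × 15% = 6626.13

CIF value: EUR 44174.20; import duty: EUR 6626.13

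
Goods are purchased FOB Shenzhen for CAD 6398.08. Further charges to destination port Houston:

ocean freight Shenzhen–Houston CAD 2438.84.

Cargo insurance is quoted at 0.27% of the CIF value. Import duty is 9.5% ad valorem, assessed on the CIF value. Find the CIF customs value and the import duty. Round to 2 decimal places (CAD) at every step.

Let C be the CIF value. C = FOB price + freight + 0.27% × C
C − 0.27% × C = 6398.08 + 2438.84
0.9973 × C = 8836.92
C = 8836.92 / 0.9973 = 8860.84
Insurance premium = 0.27% × 8860.84 = 23.92
Import duty = 8860.84 × 9.5% = 841.78

CIF value: CAD 8860.84; import duty: CAD 841.78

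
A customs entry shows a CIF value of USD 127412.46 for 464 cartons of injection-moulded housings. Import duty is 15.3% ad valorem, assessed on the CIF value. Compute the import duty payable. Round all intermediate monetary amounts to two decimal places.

Import duty = 127412.46 × 15.3% = 19494.11

Import duty: USD 19494.11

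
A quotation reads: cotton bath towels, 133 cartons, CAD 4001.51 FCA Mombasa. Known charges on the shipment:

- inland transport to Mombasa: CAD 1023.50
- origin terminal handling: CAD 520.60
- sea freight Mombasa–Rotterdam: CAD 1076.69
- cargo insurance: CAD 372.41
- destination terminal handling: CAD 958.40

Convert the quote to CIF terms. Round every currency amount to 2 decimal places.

CIF price: CAD 5971.21

Not relevant to the conversion: inland to port — on the seller under both FCA and CIF; already in the FCA price and stays in the CIF price. destination terminal — on the buyer under both terms; not part of either seller's price.
From FCA to CIF, the seller additionally bears: origin terminal, freight, insurance.
CIF price = 4001.51 + 520.60 + 1076.69 + 372.41 = 5971.21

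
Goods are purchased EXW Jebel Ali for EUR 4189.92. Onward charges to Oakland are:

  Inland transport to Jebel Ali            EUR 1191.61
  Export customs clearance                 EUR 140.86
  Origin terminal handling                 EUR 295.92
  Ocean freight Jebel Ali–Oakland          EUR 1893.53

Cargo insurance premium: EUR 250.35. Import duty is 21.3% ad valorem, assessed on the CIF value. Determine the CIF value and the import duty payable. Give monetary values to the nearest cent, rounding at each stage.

CIF value: EUR 7962.19; import duty: EUR 1695.95

CIF = EXW price + pre-shipment costs + freight + insurance
CIF = 4189.92 + 1191.61 + 140.86 + 295.92 + 1893.53 + 250.35 = 7962.19
Import duty = 7962.19 × 21.3% = 1695.95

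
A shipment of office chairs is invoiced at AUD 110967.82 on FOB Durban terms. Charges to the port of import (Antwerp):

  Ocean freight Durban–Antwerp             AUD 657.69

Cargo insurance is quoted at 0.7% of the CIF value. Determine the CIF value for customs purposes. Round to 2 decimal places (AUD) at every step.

Let C be the CIF value. C = FOB price + freight + 0.7% × C
C − 0.7% × C = 110967.82 + 657.69
0.993 × C = 111625.51
C = 111625.51 / 0.993 = 112412.40
Insurance premium = 0.7% × 112412.40 = 786.89

CIF value: AUD 112412.40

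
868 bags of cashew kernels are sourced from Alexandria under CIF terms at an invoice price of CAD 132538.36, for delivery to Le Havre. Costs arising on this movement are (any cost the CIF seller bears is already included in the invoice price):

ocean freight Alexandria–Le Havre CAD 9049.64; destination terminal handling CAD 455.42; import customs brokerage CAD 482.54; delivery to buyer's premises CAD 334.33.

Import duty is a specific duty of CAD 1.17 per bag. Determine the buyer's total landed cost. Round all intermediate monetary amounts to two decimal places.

CIF: the seller pays costs through ocean freight and marine insurance to the destination port.
Already in the invoice (seller's account under CIF): freight — exclude.
The CIF price already equals the CIF value: 132538.36
Import duty = 868 × 1.17 = 1015.56
Buyer bears: destination terminal 455.42 + brokerage 482.54 + delivery 334.33 + duty 1015.56 = 2287.85
Landed cost = invoice 132538.36 + 2287.85 = 134826.21

Total landed cost: CAD 134826.21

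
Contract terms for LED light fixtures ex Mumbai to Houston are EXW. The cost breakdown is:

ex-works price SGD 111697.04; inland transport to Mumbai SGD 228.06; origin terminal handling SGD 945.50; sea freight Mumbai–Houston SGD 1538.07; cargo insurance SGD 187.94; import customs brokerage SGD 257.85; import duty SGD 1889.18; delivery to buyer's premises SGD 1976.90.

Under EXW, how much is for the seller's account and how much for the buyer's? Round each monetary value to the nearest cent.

Seller: SGD 111697.04; buyer: SGD 7023.50

EXW: the seller makes goods available at their premises; the buyer bears all onward costs.
Seller's account: goods 111697.04 = 111697.04
Buyer's account: inland to port 228.06 + origin terminal 945.50 + freight 1538.07 + insurance 187.94 + brokerage 257.85 + duty 1889.18 + delivery 1976.90 = 7023.50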